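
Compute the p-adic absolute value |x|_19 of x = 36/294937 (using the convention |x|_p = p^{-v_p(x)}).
|36/294937|_19 = 6859

Step 1 — compute v_19(x) by factoring powers of 19 out of the numerator and denominator: v_19(36/294937) = -3. Step 2 — apply |x|_p = p^{-v_p(x)} = 19^{3} = 6859.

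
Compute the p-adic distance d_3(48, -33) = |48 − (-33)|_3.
d_3(48, -33) = 1/81

Step 1 — x − y = 48 − (-33) = 81. Step 2 — v_3(81) = 4 (factor: 81 = (3^4 · 1); the sign does not affect v_p). Step 3 — |x − y|_3 = 3^{-4} = 1/81.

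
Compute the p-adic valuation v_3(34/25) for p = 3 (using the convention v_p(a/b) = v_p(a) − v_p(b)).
v_3(34/25) = 0

Factor powers of 3 from the numerator and denominator of the reduced fraction: 34 = 3^0 · 34 and 25 = 3^0 · 25. Apply v_p(a/b) = v_p(a) − v_p(b): v_3(34/25) = 0 − 0 = 0.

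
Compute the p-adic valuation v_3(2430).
v_3(2430) = 5

v_3(n) is the largest exponent k such that 3^k divides n. Factor out: 2430 = 3^5 · 10. (Sign doesn't affect v_p.) So v_3(2430) = 5.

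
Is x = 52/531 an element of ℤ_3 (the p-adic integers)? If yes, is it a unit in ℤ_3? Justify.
x ∉ ℤ_3 (v_3(x) = -2 < 0)

ℤ_3 = {x ∈ ℚ_3 : v_3(x) ≥ 0} and ℤ_3^× = {x ∈ ℤ_3 : v_3(x) = 0}. Here v_3(52/531) = v_3(num) − v_3(den) = -2; compare against these criteria.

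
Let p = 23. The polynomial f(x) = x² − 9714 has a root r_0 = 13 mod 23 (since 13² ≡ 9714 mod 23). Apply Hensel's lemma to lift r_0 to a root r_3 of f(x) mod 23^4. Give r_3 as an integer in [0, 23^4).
r_3 = 10777 (mod 279841)

Hensel's recurrence: r_{i+1} = r_i − f(r_i)·(f′(r_i))^{-1} mod 23^{i+2}, with f′(x) = 2x. Iterate:
  r_0 = 13 (mod 23)
  r_1 = 197 (mod 529)
  r_2 = 10777 (mod 12167)
  r_3 = 10777 (mod 279841)
Final: r_3 = 10777, and one checks f(r_3) ≡ 0 mod 23^4.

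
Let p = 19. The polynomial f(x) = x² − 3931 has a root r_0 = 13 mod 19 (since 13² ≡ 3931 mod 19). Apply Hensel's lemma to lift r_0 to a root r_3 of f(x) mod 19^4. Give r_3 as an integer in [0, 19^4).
r_3 = 49337 (mod 130321)

Hensel's recurrence: r_{i+1} = r_i − f(r_i)·(f′(r_i))^{-1} mod 19^{i+2}, with f′(x) = 2x. Iterate:
  r_0 = 13 (mod 19)
  r_1 = 241 (mod 361)
  r_2 = 1324 (mod 6859)
  r_3 = 49337 (mod 130321)
Final: r_3 = 49337, and one checks f(r_3) ≡ 0 mod 19^4.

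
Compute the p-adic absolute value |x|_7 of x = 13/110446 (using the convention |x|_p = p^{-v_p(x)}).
|13/110446|_7 = 2401

Step 1 — compute v_7(x) by factoring powers of 7 out of the numerator and denominator: v_7(13/110446) = -4. Step 2 — apply |x|_p = p^{-v_p(x)} = 7^{4} = 2401.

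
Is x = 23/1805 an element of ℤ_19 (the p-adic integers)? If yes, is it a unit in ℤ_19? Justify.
x ∉ ℤ_19 (v_19(x) = -2 < 0)

ℤ_19 = {x ∈ ℚ_19 : v_19(x) ≥ 0} and ℤ_19^× = {x ∈ ℤ_19 : v_19(x) = 0}. Here v_19(23/1805) = v_19(num) − v_19(den) = -2; compare against these criteria.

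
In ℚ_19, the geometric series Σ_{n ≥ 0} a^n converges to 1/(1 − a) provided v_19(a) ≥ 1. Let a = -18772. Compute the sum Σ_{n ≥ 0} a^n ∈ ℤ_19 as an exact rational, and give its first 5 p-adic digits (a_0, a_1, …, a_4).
Σ a^n = 1/(1 − a) = 1/18773;  first 5 digits = (1, 0, 5, 16, 5)

v_19(a) = 2 ≥ 1, so the series converges in ℤ_19 to 1/(1 − a) = 1/(1 − (-18772)) = 1/18773. Expand this rational in ℤ_19: compute digits iteratively via d_i = x_i mod 19, x_{i+1} = (x_i − d_i)/19. The first 5 digits are (1, 0, 5, 16, 5).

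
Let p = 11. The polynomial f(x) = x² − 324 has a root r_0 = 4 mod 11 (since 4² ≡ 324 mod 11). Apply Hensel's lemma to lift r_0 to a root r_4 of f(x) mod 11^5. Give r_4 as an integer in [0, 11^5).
r_4 = 161033 (mod 161051)

Hensel's recurrence: r_{i+1} = r_i − f(r_i)·(f′(r_i))^{-1} mod 11^{i+2}, with f′(x) = 2x. Iterate:
  r_0 = 4 (mod 11)
  r_1 = 103 (mod 121)
  r_2 = 1313 (mod 1331)
  r_3 = 14623 (mod 14641)
  r_4 = 161033 (mod 161051)
Final: r_4 = 161033, and one checks f(r_4) ≡ 0 mod 11^5.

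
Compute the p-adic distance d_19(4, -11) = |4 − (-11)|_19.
d_19(4, -11) = 1

Step 1 — x − y = 4 − (-11) = 15. Step 2 — v_19(15) = 0 (factor: 15 = (19^0 · 15); the sign does not affect v_p). Step 3 — |x − y|_19 = 19^{0} = 1.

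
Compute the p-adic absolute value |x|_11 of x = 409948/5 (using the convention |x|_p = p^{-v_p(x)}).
|409948/5|_11 = 1/14641

Step 1 — compute v_11(x) by factoring powers of 11 out of the numerator and denominator: v_11(409948/5) = 4. Step 2 — apply |x|_p = p^{-v_p(x)} = 11^{-4} = 1/14641.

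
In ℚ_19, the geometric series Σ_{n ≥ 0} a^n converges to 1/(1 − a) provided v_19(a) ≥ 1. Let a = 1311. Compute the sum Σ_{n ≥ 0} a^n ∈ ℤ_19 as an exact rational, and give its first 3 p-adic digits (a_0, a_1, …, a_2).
Σ a^n = 1/(1 − a) = -1/1310;  first 3 digits = (1, 12, 14)

v_19(a) = 1 ≥ 1, so the series converges in ℤ_19 to 1/(1 − a) = 1/(1 − 1311) = -1/1310. Expand this rational in ℤ_19: compute digits iteratively via d_i = x_i mod 19, x_{i+1} = (x_i − d_i)/19. The first 3 digits are (1, 12, 14).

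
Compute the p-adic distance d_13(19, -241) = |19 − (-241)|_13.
d_13(19, -241) = 1/13

Step 1 — x − y = 19 − (-241) = 260. Step 2 — v_13(260) = 1 (factor: 260 = (13^1 · 20); the sign does not affect v_p). Step 3 — |x − y|_13 = 13^{-1} = 1/13.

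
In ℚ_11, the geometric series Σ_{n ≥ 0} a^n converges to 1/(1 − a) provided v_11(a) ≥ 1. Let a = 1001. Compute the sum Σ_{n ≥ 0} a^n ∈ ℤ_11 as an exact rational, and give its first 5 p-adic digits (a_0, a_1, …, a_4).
Σ a^n = 1/(1 − a) = -1/1000;  first 5 digits = (1, 3, 6, 10, 4)

v_11(a) = 1 ≥ 1, so the series converges in ℤ_11 to 1/(1 − a) = 1/(1 − 1001) = -1/1000. Expand this rational in ℤ_11: compute digits iteratively via d_i = x_i mod 11, x_{i+1} = (x_i − d_i)/11. The first 5 digits are (1, 3, 6, 10, 4).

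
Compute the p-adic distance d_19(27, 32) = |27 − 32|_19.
d_19(27, 32) = 1

Step 1 — x − y = 27 − 32 = -5. Step 2 — v_19(-5) = 0 (factor: -5 = −(19^0 · 5); the sign does not affect v_p). Step 3 — |x − y|_19 = 19^{0} = 1.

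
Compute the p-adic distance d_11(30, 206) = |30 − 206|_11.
d_11(30, 206) = 1/11

Step 1 — x − y = 30 − 206 = -176. Step 2 — v_11(-176) = 1 (factor: -176 = −(11^1 · 16); the sign does not affect v_p). Step 3 — |x − y|_11 = 11^{-1} = 1/11.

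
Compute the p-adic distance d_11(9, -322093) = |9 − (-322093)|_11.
d_11(9, -322093) = 1/161051

Step 1 — x − y = 9 − (-322093) = 322102. Step 2 — v_11(322102) = 5 (factor: 322102 = (11^5 · 2); the sign does not affect v_p). Step 3 — |x − y|_11 = 11^{-5} = 1/161051.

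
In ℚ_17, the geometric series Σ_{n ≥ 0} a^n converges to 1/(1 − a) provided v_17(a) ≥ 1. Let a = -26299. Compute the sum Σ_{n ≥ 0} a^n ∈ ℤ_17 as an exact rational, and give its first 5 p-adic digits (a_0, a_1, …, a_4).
Σ a^n = 1/(1 − a) = 1/26300;  first 5 digits = (1, 0, 11, 11, 1)

v_17(a) = 2 ≥ 1, so the series converges in ℤ_17 to 1/(1 − a) = 1/(1 − (-26299)) = 1/26300. Expand this rational in ℤ_17: compute digits iteratively via d_i = x_i mod 17, x_{i+1} = (x_i − d_i)/17. The first 5 digits are (1, 0, 11, 11, 1).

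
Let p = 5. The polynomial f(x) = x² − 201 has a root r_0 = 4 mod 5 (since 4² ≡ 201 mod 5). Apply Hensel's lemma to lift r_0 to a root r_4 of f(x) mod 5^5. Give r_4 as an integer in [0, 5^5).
r_4 = 1774 (mod 3125)

Hensel's recurrence: r_{i+1} = r_i − f(r_i)·(f′(r_i))^{-1} mod 5^{i+2}, with f′(x) = 2x. Iterate:
  r_0 = 4 (mod 5)
  r_1 = 24 (mod 25)
  r_2 = 24 (mod 125)
  r_3 = 524 (mod 625)
  r_4 = 1774 (mod 3125)
Final: r_4 = 1774, and one checks f(r_4) ≡ 0 mod 5^5.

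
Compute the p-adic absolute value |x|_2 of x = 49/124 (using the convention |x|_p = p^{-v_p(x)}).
|49/124|_2 = 4

Step 1 — compute v_2(x) by factoring powers of 2 out of the numerator and denominator: v_2(49/124) = -2. Step 2 — apply |x|_p = p^{-v_p(x)} = 2^{2} = 4.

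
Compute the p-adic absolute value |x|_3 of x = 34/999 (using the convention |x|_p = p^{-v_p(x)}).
|34/999|_3 = 27

Step 1 — compute v_3(x) by factoring powers of 3 out of the numerator and denominator: v_3(34/999) = -3. Step 2 — apply |x|_p = p^{-v_p(x)} = 3^{3} = 27.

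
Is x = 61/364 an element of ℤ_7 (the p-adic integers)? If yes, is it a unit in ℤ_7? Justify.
x ∉ ℤ_7 (v_7(x) = -1 < 0)

ℤ_7 = {x ∈ ℚ_7 : v_7(x) ≥ 0} and ℤ_7^× = {x ∈ ℤ_7 : v_7(x) = 0}. Here v_7(61/364) = v_7(num) − v_7(den) = -1; compare against these criteria.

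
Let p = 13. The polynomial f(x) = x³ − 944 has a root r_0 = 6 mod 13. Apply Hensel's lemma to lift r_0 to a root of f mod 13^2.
r_1 = 19 (mod 169)

Hensel: r_{i+1} = r_i − f(r_i)/f′(r_i) mod 13^{i+2}, where f′(x) = 3x². Iterate:
  r_0 = 6 (mod 13)
  r_1 = 19 (mod 169)
Final: r = 19 with f(r) ≡ 0 mod 13^2.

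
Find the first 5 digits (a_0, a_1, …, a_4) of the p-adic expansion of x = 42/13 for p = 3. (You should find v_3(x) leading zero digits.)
(a_0, …, a_4) = (0, 2, 2, 2, 0)

v_3(42/13) = 1, so a_0 = ... = a_0 = 0. Factor out: x = 3^1 · u with u = 14/13 a unit in ℤ_3. Expand u iteratively via a_{v+i} = u_i mod 3, u_{i+1} = (u_i − a_{v+i})/3:
  u_0 = 14/13;  a_1 = 2;  u_1 = (u_0 − 2)/3 = -4/13
  u_1 = -4/13;  a_2 = 2;  u_2 = (u_1 − 2)/3 = -10/13
  u_2 = -10/13;  a_3 = 2;  u_3 = (u_2 − 2)/3 = -12/13
  u_3 = -12/13;  a_4 = 0;  u_4 = (u_3 − 0)/3 = -4/13
Digits: (0, 2, 2, 2, 0).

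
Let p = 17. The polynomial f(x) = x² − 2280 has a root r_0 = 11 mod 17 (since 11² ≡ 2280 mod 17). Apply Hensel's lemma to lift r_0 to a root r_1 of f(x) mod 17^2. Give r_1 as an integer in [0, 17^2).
r_1 = 96 (mod 289)

Hensel's recurrence: r_{i+1} = r_i − f(r_i)·(f′(r_i))^{-1} mod 17^{i+2}, with f′(x) = 2x. Iterate:
  r_0 = 11 (mod 17)
  r_1 = 96 (mod 289)
Final: r_1 = 96, and one checks f(r_1) ≡ 0 mod 17^2.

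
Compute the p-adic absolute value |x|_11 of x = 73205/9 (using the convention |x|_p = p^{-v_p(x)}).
|73205/9|_11 = 1/14641

Step 1 — compute v_11(x) by factoring powers of 11 out of the numerator and denominator: v_11(73205/9) = 4. Step 2 — apply |x|_p = p^{-v_p(x)} = 11^{-4} = 1/14641.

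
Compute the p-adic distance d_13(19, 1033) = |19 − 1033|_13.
d_13(19, 1033) = 1/169

Step 1 — x − y = 19 − 1033 = -1014. Step 2 — v_13(-1014) = 2 (factor: -1014 = −(13^2 · 6); the sign does not affect v_p). Step 3 — |x − y|_13 = 13^{-2} = 1/169.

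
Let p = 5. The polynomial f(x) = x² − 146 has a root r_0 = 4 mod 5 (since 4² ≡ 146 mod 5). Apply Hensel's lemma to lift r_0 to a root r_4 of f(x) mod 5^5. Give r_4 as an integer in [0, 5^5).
r_4 = 1664 (mod 3125)

Hensel's recurrence: r_{i+1} = r_i − f(r_i)·(f′(r_i))^{-1} mod 5^{i+2}, with f′(x) = 2x. Iterate:
  r_0 = 4 (mod 5)
  r_1 = 14 (mod 25)
  r_2 = 39 (mod 125)
  r_3 = 414 (mod 625)
  r_4 = 1664 (mod 3125)
Final: r_4 = 1664, and one checks f(r_4) ≡ 0 mod 5^5.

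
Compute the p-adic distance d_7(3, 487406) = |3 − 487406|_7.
d_7(3, 487406) = 1/16807

Step 1 — x − y = 3 − 487406 = -487403. Step 2 — v_7(-487403) = 5 (factor: -487403 = −(7^5 · 29); the sign does not affect v_p). Step 3 — |x − y|_7 = 7^{-5} = 1/16807.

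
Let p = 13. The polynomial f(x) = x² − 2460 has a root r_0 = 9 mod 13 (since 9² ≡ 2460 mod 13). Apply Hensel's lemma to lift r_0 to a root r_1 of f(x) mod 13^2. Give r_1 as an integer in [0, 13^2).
r_1 = 113 (mod 169)

Hensel's recurrence: r_{i+1} = r_i − f(r_i)·(f′(r_i))^{-1} mod 13^{i+2}, with f′(x) = 2x. Iterate:
  r_0 = 9 (mod 13)
  r_1 = 113 (mod 169)
Final: r_1 = 113, and one checks f(r_1) ≡ 0 mod 13^2.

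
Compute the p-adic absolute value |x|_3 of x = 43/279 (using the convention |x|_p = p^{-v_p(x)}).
|43/279|_3 = 9

Step 1 — compute v_3(x) by factoring powers of 3 out of the numerator and denominator: v_3(43/279) = -2. Step 2 — apply |x|_p = p^{-v_p(x)} = 3^{2} = 9.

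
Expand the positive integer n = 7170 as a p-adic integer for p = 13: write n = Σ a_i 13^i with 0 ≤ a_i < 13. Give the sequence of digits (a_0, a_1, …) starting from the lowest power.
(a_0, a_1, …) = (7, 5, 3, 3)

Repeated division by 13 gives the digits low-to-high: 7170 = 7 + 5·13^1 + 3·13^2 + 3·13^3. Digit sequence: (7, 5, 3, 3).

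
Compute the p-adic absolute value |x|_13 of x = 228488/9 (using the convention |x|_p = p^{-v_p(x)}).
|228488/9|_13 = 1/28561

Step 1 — compute v_13(x) by factoring powers of 13 out of the numerator and denominator: v_13(228488/9) = 4. Step 2 — apply |x|_p = p^{-v_p(x)} = 13^{-4} = 1/28561.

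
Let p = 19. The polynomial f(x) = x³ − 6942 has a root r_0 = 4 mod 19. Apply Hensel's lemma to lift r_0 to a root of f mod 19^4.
r_3 = 57802 (mod 130321)

Hensel: r_{i+1} = r_i − f(r_i)/f′(r_i) mod 19^{i+2}, where f′(x) = 3x². Iterate:
  r_0 = 4 (mod 19)
  r_1 = 42 (mod 361)
  r_2 = 2930 (mod 6859)
  r_3 = 57802 (mod 130321)
Final: r = 57802 with f(r) ≡ 0 mod 19^4.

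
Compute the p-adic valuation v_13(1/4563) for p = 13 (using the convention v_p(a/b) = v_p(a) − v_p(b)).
v_13(1/4563) = -2

Factor powers of 13 from the numerator and denominator of the reduced fraction: 1 = 13^0 · 1 and 4563 = 13^2 · 27. Apply v_p(a/b) = v_p(a) − v_p(b): v_13(1/4563) = 0 − 2 = -2.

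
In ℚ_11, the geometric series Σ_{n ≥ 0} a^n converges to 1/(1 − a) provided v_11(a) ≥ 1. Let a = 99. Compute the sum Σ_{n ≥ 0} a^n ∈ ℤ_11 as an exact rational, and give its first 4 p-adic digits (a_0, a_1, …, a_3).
Σ a^n = 1/(1 − a) = -1/98;  first 4 digits = (1, 9, 4, 10)

v_11(a) = 1 ≥ 1, so the series converges in ℤ_11 to 1/(1 − a) = 1/(1 − 99) = -1/98. Expand this rational in ℤ_11: compute digits iteratively via d_i = x_i mod 11, x_{i+1} = (x_i − d_i)/11. The first 4 digits are (1, 9, 4, 10).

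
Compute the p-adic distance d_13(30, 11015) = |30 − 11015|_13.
d_13(30, 11015) = 1/2197

Step 1 — x − y = 30 − 11015 = -10985. Step 2 — v_13(-10985) = 3 (factor: -10985 = −(13^3 · 5); the sign does not affect v_p). Step 3 — |x − y|_13 = 13^{-3} = 1/2197.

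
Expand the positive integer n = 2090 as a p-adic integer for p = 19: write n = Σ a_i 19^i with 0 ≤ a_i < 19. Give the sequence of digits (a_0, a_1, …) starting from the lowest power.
(a_0, a_1, …) = (0, 15, 5)

Repeated division by 19 gives the digits low-to-high: 2090 = 15·19^1 + 5·19^2. Digit sequence: (0, 15, 5).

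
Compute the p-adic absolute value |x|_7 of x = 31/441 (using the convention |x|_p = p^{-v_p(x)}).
|31/441|_7 = 49

Step 1 — compute v_7(x) by factoring powers of 7 out of the numerator and denominator: v_7(31/441) = -2. Step 2 — apply |x|_p = p^{-v_p(x)} = 7^{2} = 49.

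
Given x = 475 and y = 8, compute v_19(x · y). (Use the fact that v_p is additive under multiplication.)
v_19(3800) = 1

v_p(x) = 1 (factor: 475 = 19^1 · 25); v_p(y) = 0 (factor: 8 = 19^0 · 8). Additivity: v_p(xy) = v_p(x) + v_p(y) = 1 + 0 = 1. (Direct check: xy = 3800 = 19^1 · (200).)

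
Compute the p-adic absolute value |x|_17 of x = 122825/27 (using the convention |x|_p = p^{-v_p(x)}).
|122825/27|_17 = 1/4913

Step 1 — compute v_17(x) by factoring powers of 17 out of the numerator and denominator: v_17(122825/27) = 3. Step 2 — apply |x|_p = p^{-v_p(x)} = 17^{-3} = 1/4913.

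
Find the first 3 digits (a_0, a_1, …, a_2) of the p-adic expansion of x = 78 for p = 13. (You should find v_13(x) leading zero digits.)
(a_0, …, a_2) = (0, 6, 0)

v_13(78) = 1, so a_0 = ... = a_0 = 0. Factor out: x = 13^1 · u with u = 6 a unit in ℤ_13. Expand u iteratively via a_{v+i} = u_i mod 13, u_{i+1} = (u_i − a_{v+i})/13:
  u_0 = 6;  a_1 = 6;  u_1 = (u_0 − 6)/13 = 0
  u_1 = 0;  a_2 = 0;  u_2 = (u_1 − 0)/13 = 0
Digits: (0, 6, 0).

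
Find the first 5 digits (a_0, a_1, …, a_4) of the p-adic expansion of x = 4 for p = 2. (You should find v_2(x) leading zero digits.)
(a_0, …, a_4) = (0, 0, 1, 0, 0)

v_2(4) = 2, so a_0 = ... = a_1 = 0. Factor out: x = 2^2 · u with u = 1 a unit in ℤ_2. Expand u iteratively via a_{v+i} = u_i mod 2, u_{i+1} = (u_i − a_{v+i})/2:
  u_0 = 1;  a_2 = 1;  u_1 = (u_0 − 1)/2 = 0
  u_1 = 0;  a_3 = 0;  u_2 = (u_1 − 0)/2 = 0
  u_2 = 0;  a_4 = 0;  u_3 = (u_2 − 0)/2 = 0
Digits: (0, 0, 1, 0, 0).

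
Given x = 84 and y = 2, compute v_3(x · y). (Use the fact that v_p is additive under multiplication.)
v_3(168) = 1

v_p(x) = 1 (factor: 84 = 3^1 · 28); v_p(y) = 0 (factor: 2 = 3^0 · 2). Additivity: v_p(xy) = v_p(x) + v_p(y) = 1 + 0 = 1. (Direct check: xy = 168 = 3^1 · (56).)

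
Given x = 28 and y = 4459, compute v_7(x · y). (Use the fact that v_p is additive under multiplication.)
v_7(124852) = 4

v_p(x) = 1 (factor: 28 = 7^1 · 4); v_p(y) = 3 (factor: 4459 = 7^3 · 13). Additivity: v_p(xy) = v_p(x) + v_p(y) = 1 + 3 = 4. (Direct check: xy = 124852 = 7^4 · (52).)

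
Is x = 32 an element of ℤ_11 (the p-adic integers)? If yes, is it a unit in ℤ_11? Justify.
x ∈ ℤ_11^× (unit); v_11(x) = 0

ℤ_11 = {x ∈ ℚ_11 : v_11(x) ≥ 0} and ℤ_11^× = {x ∈ ℤ_11 : v_11(x) = 0}. Here v_11(32) = v_11(num) − v_11(den) = 0; compare against these criteria.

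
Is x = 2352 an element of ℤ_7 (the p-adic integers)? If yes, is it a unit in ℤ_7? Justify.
x ∈ ℤ_7 but not a unit; v_7(x) = 2 > 0

ℤ_7 = {x ∈ ℚ_7 : v_7(x) ≥ 0} and ℤ_7^× = {x ∈ ℤ_7 : v_7(x) = 0}. Here v_7(2352) = v_7(num) − v_7(den) = 2; compare against these criteria.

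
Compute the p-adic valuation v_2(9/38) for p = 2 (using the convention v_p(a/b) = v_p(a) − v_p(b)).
v_2(9/38) = -1

Factor powers of 2 from the numerator and denominator of the reduced fraction: 9 = 2^0 · 9 and 38 = 2^1 · 19. Apply v_p(a/b) = v_p(a) − v_p(b): v_2(9/38) = 0 − 1 = -1.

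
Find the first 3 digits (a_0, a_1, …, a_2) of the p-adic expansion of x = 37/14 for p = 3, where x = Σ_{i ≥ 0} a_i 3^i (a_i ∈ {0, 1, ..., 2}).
(a_0, …, a_2) = (2, 0, 2)

v_3(37/14) = 0 (numerator and denominator both coprime to 3), so x ∈ ℤ_3^×. Compute digits iteratively via a_i = x_i mod 3, x_{i+1} = (x_i − a_i)/3, with x_0 = x:
  x_0 = 37/14;  a_0 = 2;  x_1 = (x_0 − 2)/3 = 3/14
  x_1 = 3/14;  a_1 = 0;  x_2 = (x_1 − 0)/3 = 1/14
  x_2 = 1/14;  a_2 = 2;  x_3 = (x_2 − 2)/3 = -9/14
Digits: (2, 0, 2).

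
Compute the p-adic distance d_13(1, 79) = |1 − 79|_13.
d_13(1, 79) = 1/13

Step 1 — x − y = 1 − 79 = -78. Step 2 — v_13(-78) = 1 (factor: -78 = −(13^1 · 6); the sign does not affect v_p). Step 3 — |x − y|_13 = 13^{-1} = 1/13.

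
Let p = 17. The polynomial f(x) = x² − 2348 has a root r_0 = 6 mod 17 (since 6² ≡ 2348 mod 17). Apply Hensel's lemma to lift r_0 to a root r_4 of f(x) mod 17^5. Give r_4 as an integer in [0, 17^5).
r_4 = 1364375 (mod 1419857)

Hensel's recurrence: r_{i+1} = r_i − f(r_i)·(f′(r_i))^{-1} mod 17^{i+2}, with f′(x) = 2x. Iterate:
  r_0 = 6 (mod 17)
  r_1 = 6 (mod 289)
  r_2 = 3474 (mod 4913)
  r_3 = 28039 (mod 83521)
  r_4 = 1364375 (mod 1419857)
Final: r_4 = 1364375, and one checks f(r_4) ≡ 0 mod 17^5.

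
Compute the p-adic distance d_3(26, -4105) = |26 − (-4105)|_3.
d_3(26, -4105) = 1/243

Step 1 — x − y = 26 − (-4105) = 4131. Step 2 — v_3(4131) = 5 (factor: 4131 = (3^5 · 17); the sign does not affect v_p). Step 3 — |x − y|_3 = 3^{-5} = 1/243.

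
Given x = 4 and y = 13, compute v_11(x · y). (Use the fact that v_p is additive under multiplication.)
v_11(52) = 0

v_p(x) = 0 (factor: 4 = 11^0 · 4); v_p(y) = 0 (factor: 13 = 11^0 · 13). Additivity: v_p(xy) = v_p(x) + v_p(y) = 0 + 0 = 0. (Direct check: xy = 52 = 11^0 · (52).)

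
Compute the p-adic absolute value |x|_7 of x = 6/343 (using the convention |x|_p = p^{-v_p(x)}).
|6/343|_7 = 343

Step 1 — compute v_7(x) by factoring powers of 7 out of the numerator and denominator: v_7(6/343) = -3. Step 2 — apply |x|_p = p^{-v_p(x)} = 7^{3} = 343.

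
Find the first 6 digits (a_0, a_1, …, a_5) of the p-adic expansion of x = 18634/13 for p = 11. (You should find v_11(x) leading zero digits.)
(a_0, …, a_5) = (0, 0, 0, 7, 2, 4)

v_11(18634/13) = 3, so a_0 = ... = a_2 = 0. Factor out: x = 11^3 · u with u = 14/13 a unit in ℤ_11. Expand u iteratively via a_{v+i} = u_i mod 11, u_{i+1} = (u_i − a_{v+i})/11:
  u_0 = 14/13;  a_3 = 7;  u_1 = (u_0 − 7)/11 = -7/13
  u_1 = -7/13;  a_4 = 2;  u_2 = (u_1 − 2)/11 = -3/13
  u_2 = -3/13;  a_5 = 4;  u_3 = (u_2 − 4)/11 = -5/13
Digits: (0, 0, 0, 7, 2, 4).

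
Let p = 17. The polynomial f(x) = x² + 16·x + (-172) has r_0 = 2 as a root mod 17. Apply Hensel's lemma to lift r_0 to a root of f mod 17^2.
r_1 = 240 (mod 289)

Hensel: r_{i+1} = r_i − f(r_i)·(f′(r_i))^{-1} mod 17^{i+2}, f′(x) = 2x + 16. Iterate:
  r_0 = 2 (mod 17)
  r_1 = 240 (mod 289)
Final: r = 240 satisfies f(r) ≡ 0 mod 17^2.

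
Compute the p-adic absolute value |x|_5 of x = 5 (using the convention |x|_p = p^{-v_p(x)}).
|5|_5 = 1/5

Step 1 — compute v_5(x) by factoring powers of 5 out of the numerator and denominator: v_5(5) = 1. Step 2 — apply |x|_p = p^{-v_p(x)} = 5^{-1} = 1/5.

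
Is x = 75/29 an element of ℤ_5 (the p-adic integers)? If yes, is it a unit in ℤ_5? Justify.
x ∈ ℤ_5 but not a unit; v_5(x) = 2 > 0

ℤ_5 = {x ∈ ℚ_5 : v_5(x) ≥ 0} and ℤ_5^× = {x ∈ ℤ_5 : v_5(x) = 0}. Here v_5(75/29) = v_5(num) − v_5(den) = 2; compare against these criteria.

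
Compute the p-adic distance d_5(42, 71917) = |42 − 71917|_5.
d_5(42, 71917) = 1/3125

Step 1 — x − y = 42 − 71917 = -71875. Step 2 — v_5(-71875) = 5 (factor: -71875 = −(5^5 · 23); the sign does not affect v_p). Step 3 — |x − y|_5 = 5^{-5} = 1/3125.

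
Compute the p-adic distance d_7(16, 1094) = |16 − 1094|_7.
d_7(16, 1094) = 1/49

Step 1 — x − y = 16 − 1094 = -1078. Step 2 — v_7(-1078) = 2 (factor: -1078 = −(7^2 · 22); the sign does not affect v_p). Step 3 — |x − y|_7 = 7^{-2} = 1/49.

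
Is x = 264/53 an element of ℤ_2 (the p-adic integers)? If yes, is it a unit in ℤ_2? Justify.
x ∈ ℤ_2 but not a unit; v_2(x) = 3 > 0

ℤ_2 = {x ∈ ℚ_2 : v_2(x) ≥ 0} and ℤ_2^× = {x ∈ ℤ_2 : v_2(x) = 0}. Here v_2(264/53) = v_2(num) − v_2(den) = 3; compare against these criteria.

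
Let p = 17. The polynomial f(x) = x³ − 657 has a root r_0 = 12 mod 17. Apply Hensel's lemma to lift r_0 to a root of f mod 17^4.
r_3 = 76155 (mod 83521)

Hensel: r_{i+1} = r_i − f(r_i)/f′(r_i) mod 17^{i+2}, where f′(x) = 3x². Iterate:
  r_0 = 12 (mod 17)
  r_1 = 148 (mod 289)
  r_2 = 2460 (mod 4913)
  r_3 = 76155 (mod 83521)
Final: r = 76155 with f(r) ≡ 0 mod 17^4.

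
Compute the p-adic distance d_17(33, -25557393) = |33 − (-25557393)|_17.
d_17(33, -25557393) = 1/1419857

Step 1 — x − y = 33 − (-25557393) = 25557426. Step 2 — v_17(25557426) = 5 (factor: 25557426 = (17^5 · 18); the sign does not affect v_p). Step 3 — |x − y|_17 = 17^{-5} = 1/1419857.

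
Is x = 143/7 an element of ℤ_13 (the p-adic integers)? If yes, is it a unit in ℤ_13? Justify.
x ∈ ℤ_13 but not a unit; v_13(x) = 1 > 0

ℤ_13 = {x ∈ ℚ_13 : v_13(x) ≥ 0} and ℤ_13^× = {x ∈ ℤ_13 : v_13(x) = 0}. Here v_13(143/7) = v_13(num) − v_13(den) = 1; compare against these criteria.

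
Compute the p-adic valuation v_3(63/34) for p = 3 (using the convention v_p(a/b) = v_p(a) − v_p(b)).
v_3(63/34) = 2

Factor powers of 3 from the numerator and denominator of the reduced fraction: 63 = 3^2 · 7 and 34 = 3^0 · 34. Apply v_p(a/b) = v_p(a) − v_p(b): v_3(63/34) = 2 − 0 = 2.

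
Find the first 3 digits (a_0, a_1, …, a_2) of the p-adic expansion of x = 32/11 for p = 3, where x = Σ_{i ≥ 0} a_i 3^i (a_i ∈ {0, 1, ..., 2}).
(a_0, …, a_2) = (1, 2, 2)

v_3(32/11) = 0 (numerator and denominator both coprime to 3), so x ∈ ℤ_3^×. Compute digits iteratively via a_i = x_i mod 3, x_{i+1} = (x_i − a_i)/3, with x_0 = x:
  x_0 = 32/11;  a_0 = 1;  x_1 = (x_0 − 1)/3 = 7/11
  x_1 = 7/11;  a_1 = 2;  x_2 = (x_1 − 2)/3 = -5/11
  x_2 = -5/11;  a_2 = 2;  x_3 = (x_2 − 2)/3 = -9/11
Digits: (1, 2, 2).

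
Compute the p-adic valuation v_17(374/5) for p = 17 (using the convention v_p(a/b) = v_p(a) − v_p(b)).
v_17(374/5) = 1

Factor powers of 17 from the numerator and denominator of the reduced fraction: 374 = 17^1 · 22 and 5 = 17^0 · 5. Apply v_p(a/b) = v_p(a) − v_p(b): v_17(374/5) = 1 − 0 = 1.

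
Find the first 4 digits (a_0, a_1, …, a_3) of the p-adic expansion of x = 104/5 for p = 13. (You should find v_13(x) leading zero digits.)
(a_0, …, a_3) = (0, 12, 7, 2)

v_13(104/5) = 1, so a_0 = ... = a_0 = 0. Factor out: x = 13^1 · u with u = 8/5 a unit in ℤ_13. Expand u iteratively via a_{v+i} = u_i mod 13, u_{i+1} = (u_i − a_{v+i})/13:
  u_0 = 8/5;  a_1 = 12;  u_1 = (u_0 − 12)/13 = -4/5
  u_1 = -4/5;  a_2 = 7;  u_2 = (u_1 − 7)/13 = -3/5
  u_2 = -3/5;  a_3 = 2;  u_3 = (u_2 − 2)/13 = -1/5
Digits: (0, 12, 7, 2).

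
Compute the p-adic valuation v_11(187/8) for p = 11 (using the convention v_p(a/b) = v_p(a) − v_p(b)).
v_11(187/8) = 1

Factor powers of 11 from the numerator and denominator of the reduced fraction: 187 = 11^1 · 17 and 8 = 11^0 · 8. Apply v_p(a/b) = v_p(a) − v_p(b): v_11(187/8) = 1 − 0 = 1.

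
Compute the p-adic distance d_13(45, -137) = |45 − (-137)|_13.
d_13(45, -137) = 1/13

Step 1 — x − y = 45 − (-137) = 182. Step 2 — v_13(182) = 1 (factor: 182 = (13^1 · 14); the sign does not affect v_p). Step 3 — |x − y|_13 = 13^{-1} = 1/13.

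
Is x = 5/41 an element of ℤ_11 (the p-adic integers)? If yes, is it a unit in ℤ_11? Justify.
x ∈ ℤ_11^× (unit); v_11(x) = 0

ℤ_11 = {x ∈ ℚ_11 : v_11(x) ≥ 0} and ℤ_11^× = {x ∈ ℤ_11 : v_11(x) = 0}. Here v_11(5/41) = v_11(num) − v_11(den) = 0; compare against these criteria.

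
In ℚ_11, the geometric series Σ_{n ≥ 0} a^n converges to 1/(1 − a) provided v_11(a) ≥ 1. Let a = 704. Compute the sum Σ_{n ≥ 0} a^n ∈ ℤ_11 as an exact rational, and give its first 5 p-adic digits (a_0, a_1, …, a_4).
Σ a^n = 1/(1 − a) = -1/703;  first 5 digits = (1, 9, 9, 1, 0)

v_11(a) = 1 ≥ 1, so the series converges in ℤ_11 to 1/(1 − a) = 1/(1 − 704) = -1/703. Expand this rational in ℤ_11: compute digits iteratively via d_i = x_i mod 11, x_{i+1} = (x_i − d_i)/11. The first 5 digits are (1, 9, 9, 1, 0).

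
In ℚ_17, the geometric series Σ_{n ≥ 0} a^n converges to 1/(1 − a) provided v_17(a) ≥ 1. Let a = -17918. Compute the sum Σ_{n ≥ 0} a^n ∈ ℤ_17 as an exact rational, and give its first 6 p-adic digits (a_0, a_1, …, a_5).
Σ a^n = 1/(1 − a) = 1/17919;  first 6 digits = (1, 0, 6, 13, 1, 5)

v_17(a) = 2 ≥ 1, so the series converges in ℤ_17 to 1/(1 − a) = 1/(1 − (-17918)) = 1/17919. Expand this rational in ℤ_17: compute digits iteratively via d_i = x_i mod 17, x_{i+1} = (x_i − d_i)/17. The first 6 digits are (1, 0, 6, 13, 1, 5).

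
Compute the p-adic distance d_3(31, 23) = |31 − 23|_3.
d_3(31, 23) = 1

Step 1 — x − y = 31 − 23 = 8. Step 2 — v_3(8) = 0 (factor: 8 = (3^0 · 8); the sign does not affect v_p). Step 3 — |x − y|_3 = 3^{0} = 1.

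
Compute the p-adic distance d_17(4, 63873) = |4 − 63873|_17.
d_17(4, 63873) = 1/4913

Step 1 — x − y = 4 − 63873 = -63869. Step 2 — v_17(-63869) = 3 (factor: -63869 = −(17^3 · 13); the sign does not affect v_p). Step 3 — |x − y|_17 = 17^{-3} = 1/4913.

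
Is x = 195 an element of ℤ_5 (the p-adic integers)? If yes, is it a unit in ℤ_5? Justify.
x ∈ ℤ_5 but not a unit; v_5(x) = 1 > 0

ℤ_5 = {x ∈ ℚ_5 : v_5(x) ≥ 0} and ℤ_5^× = {x ∈ ℤ_5 : v_5(x) = 0}. Here v_5(195) = v_5(num) − v_5(den) = 1; compare against these criteria.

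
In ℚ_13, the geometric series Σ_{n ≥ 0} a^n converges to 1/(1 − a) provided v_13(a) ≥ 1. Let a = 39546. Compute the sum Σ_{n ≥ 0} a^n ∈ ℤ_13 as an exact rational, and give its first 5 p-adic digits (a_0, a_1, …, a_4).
Σ a^n = 1/(1 − a) = -1/39545;  first 5 digits = (1, 0, 0, 5, 1)

v_13(a) = 3 ≥ 1, so the series converges in ℤ_13 to 1/(1 − a) = 1/(1 − 39546) = -1/39545. Expand this rational in ℤ_13: compute digits iteratively via d_i = x_i mod 13, x_{i+1} = (x_i − d_i)/13. The first 5 digits are (1, 0, 0, 5, 1).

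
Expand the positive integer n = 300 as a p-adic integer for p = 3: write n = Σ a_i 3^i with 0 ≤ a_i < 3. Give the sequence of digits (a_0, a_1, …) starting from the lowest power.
(a_0, a_1, …) = (0, 1, 0, 2, 0, 1)

Repeated division by 3 gives the digits low-to-high: 300 = 1·3^1 + 2·3^3 + 1·3^5. Digit sequence: (0, 1, 0, 2, 0, 1).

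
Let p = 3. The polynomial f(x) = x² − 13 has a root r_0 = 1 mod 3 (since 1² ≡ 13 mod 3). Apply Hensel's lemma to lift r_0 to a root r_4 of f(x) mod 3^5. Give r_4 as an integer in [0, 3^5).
r_4 = 16 (mod 243)

Hensel's recurrence: r_{i+1} = r_i − f(r_i)·(f′(r_i))^{-1} mod 3^{i+2}, with f′(x) = 2x. Iterate:
  r_0 = 1 (mod 3)
  r_1 = 7 (mod 9)
  r_2 = 16 (mod 27)
  r_3 = 16 (mod 81)
  r_4 = 16 (mod 243)
Final: r_4 = 16, and one checks f(r_4) ≡ 0 mod 3^5.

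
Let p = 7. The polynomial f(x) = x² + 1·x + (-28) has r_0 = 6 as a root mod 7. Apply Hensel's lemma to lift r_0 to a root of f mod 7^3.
r_2 = 69 (mod 343)

Hensel: r_{i+1} = r_i − f(r_i)·(f′(r_i))^{-1} mod 7^{i+2}, f′(x) = 2x + 1. Iterate:
  r_0 = 6 (mod 7)
  r_1 = 20 (mod 49)
  r_2 = 69 (mod 343)
Final: r = 69 satisfies f(r) ≡ 0 mod 7^3.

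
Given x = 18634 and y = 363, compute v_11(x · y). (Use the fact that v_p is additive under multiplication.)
v_11(6764142) = 5

v_p(x) = 3 (factor: 18634 = 11^3 · 14); v_p(y) = 2 (factor: 363 = 11^2 · 3). Additivity: v_p(xy) = v_p(x) + v_p(y) = 3 + 2 = 5. (Direct check: xy = 6764142 = 11^5 · (42).)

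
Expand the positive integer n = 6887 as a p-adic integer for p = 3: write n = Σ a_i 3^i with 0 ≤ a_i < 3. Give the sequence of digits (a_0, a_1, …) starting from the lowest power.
(a_0, a_1, …) = (2, 0, 0, 0, 1, 1, 0, 0, 1)

Repeated division by 3 gives the digits low-to-high: 6887 = 2 + 1·3^4 + 1·3^5 + 1·3^8. Digit sequence: (2, 0, 0, 0, 1, 1, 0, 0, 1).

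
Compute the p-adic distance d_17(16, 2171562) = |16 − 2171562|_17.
d_17(16, 2171562) = 1/83521

Step 1 — x − y = 16 − 2171562 = -2171546. Step 2 — v_17(-2171546) = 4 (factor: -2171546 = −(17^4 · 26); the sign does not affect v_p). Step 3 — |x − y|_17 = 17^{-4} = 1/83521.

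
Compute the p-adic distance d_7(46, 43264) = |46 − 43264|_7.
d_7(46, 43264) = 1/2401

Step 1 — x − y = 46 − 43264 = -43218. Step 2 — v_7(-43218) = 4 (factor: -43218 = −(7^4 · 18); the sign does not affect v_p). Step 3 — |x − y|_7 = 7^{-4} = 1/2401.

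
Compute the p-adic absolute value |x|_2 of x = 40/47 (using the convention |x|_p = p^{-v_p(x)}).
|40/47|_2 = 1/8

Step 1 — compute v_2(x) by factoring powers of 2 out of the numerator and denominator: v_2(40/47) = 3. Step 2 — apply |x|_p = p^{-v_p(x)} = 2^{-3} = 1/8.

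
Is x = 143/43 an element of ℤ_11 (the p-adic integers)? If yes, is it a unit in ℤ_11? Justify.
x ∈ ℤ_11 but not a unit; v_11(x) = 1 > 0

ℤ_11 = {x ∈ ℚ_11 : v_11(x) ≥ 0} and ℤ_11^× = {x ∈ ℤ_11 : v_11(x) = 0}. Here v_11(143/43) = v_11(num) − v_11(den) = 1; compare against these criteria.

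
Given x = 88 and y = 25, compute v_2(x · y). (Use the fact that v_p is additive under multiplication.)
v_2(2200) = 3

v_p(x) = 3 (factor: 88 = 2^3 · 11); v_p(y) = 0 (factor: 25 = 2^0 · 25). Additivity: v_p(xy) = v_p(x) + v_p(y) = 3 + 0 = 3. (Direct check: xy = 2200 = 2^3 · (275).)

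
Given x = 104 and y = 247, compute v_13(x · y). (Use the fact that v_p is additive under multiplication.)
v_13(25688) = 2

v_p(x) = 1 (factor: 104 = 13^1 · 8); v_p(y) = 1 (factor: 247 = 13^1 · 19). Additivity: v_p(xy) = v_p(x) + v_p(y) = 1 + 1 = 2. (Direct check: xy = 25688 = 13^2 · (152).)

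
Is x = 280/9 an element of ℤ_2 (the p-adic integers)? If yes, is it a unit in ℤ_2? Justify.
x ∈ ℤ_2 but not a unit; v_2(x) = 3 > 0

ℤ_2 = {x ∈ ℚ_2 : v_2(x) ≥ 0} and ℤ_2^× = {x ∈ ℤ_2 : v_2(x) = 0}. Here v_2(280/9) = v_2(num) − v_2(den) = 3; compare against these criteria.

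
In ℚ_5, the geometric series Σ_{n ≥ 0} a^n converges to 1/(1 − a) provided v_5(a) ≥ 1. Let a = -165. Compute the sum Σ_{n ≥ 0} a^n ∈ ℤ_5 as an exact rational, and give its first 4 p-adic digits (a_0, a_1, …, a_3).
Σ a^n = 1/(1 − a) = 1/166;  first 4 digits = (1, 2, 2, 4)

v_5(a) = 1 ≥ 1, so the series converges in ℤ_5 to 1/(1 − a) = 1/(1 − (-165)) = 1/166. Expand this rational in ℤ_5: compute digits iteratively via d_i = x_i mod 5, x_{i+1} = (x_i − d_i)/5. The first 4 digits are (1, 2, 2, 4).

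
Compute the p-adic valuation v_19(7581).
v_19(7581) = 2

v_19(n) is the largest exponent k such that 19^k divides n. Factor out: 7581 = 19^2 · 21. (Sign doesn't affect v_p.) So v_19(7581) = 2.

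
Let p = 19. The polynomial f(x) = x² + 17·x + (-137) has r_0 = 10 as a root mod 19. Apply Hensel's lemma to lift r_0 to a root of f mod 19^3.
r_2 = 2309 (mod 6859)

Hensel: r_{i+1} = r_i − f(r_i)·(f′(r_i))^{-1} mod 19^{i+2}, f′(x) = 2x + 17. Iterate:
  r_0 = 10 (mod 19)
  r_1 = 143 (mod 361)
  r_2 = 2309 (mod 6859)
Final: r = 2309 satisfies f(r) ≡ 0 mod 19^3.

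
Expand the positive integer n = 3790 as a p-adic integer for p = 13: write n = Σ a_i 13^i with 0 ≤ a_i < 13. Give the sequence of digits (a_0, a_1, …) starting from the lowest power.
(a_0, a_1, …) = (7, 5, 9, 1)

Repeated division by 13 gives the digits low-to-high: 3790 = 7 + 5·13^1 + 9·13^2 + 1·13^3. Digit sequence: (7, 5, 9, 1).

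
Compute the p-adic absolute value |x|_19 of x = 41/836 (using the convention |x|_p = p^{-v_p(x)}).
|41/836|_19 = 19

Step 1 — compute v_19(x) by factoring powers of 19 out of the numerator and denominator: v_19(41/836) = -1. Step 2 — apply |x|_p = p^{-v_p(x)} = 19^{1} = 19.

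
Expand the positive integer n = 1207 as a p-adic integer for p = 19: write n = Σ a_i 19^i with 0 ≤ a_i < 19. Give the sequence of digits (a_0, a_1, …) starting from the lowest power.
(a_0, a_1, …) = (10, 6, 3)

Repeated division by 19 gives the digits low-to-high: 1207 = 10 + 6·19^1 + 3·19^2. Digit sequence: (10, 6, 3).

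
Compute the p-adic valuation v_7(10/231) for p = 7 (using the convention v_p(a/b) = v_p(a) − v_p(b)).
v_7(10/231) = -1

Factor powers of 7 from the numerator and denominator of the reduced fraction: 10 = 7^0 · 10 and 231 = 7^1 · 33. Apply v_p(a/b) = v_p(a) − v_p(b): v_7(10/231) = 0 − 1 = -1.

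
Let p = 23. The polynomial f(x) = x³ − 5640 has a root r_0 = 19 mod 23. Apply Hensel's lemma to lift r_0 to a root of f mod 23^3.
r_2 = 11841 (mod 12167)

Hensel: r_{i+1} = r_i − f(r_i)/f′(r_i) mod 23^{i+2}, where f′(x) = 3x². Iterate:
  r_0 = 19 (mod 23)
  r_1 = 203 (mod 529)
  r_2 = 11841 (mod 12167)
Final: r = 11841 with f(r) ≡ 0 mod 23^3.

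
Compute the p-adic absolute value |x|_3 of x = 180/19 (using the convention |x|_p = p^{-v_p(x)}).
|180/19|_3 = 1/9

Step 1 — compute v_3(x) by factoring powers of 3 out of the numerator and denominator: v_3(180/19) = 2. Step 2 — apply |x|_p = p^{-v_p(x)} = 3^{-2} = 1/9.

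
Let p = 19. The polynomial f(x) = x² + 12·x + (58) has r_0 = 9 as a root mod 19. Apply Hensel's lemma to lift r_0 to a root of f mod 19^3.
r_2 = 3695 (mod 6859)

Hensel: r_{i+1} = r_i − f(r_i)·(f′(r_i))^{-1} mod 19^{i+2}, f′(x) = 2x + 12. Iterate:
  r_0 = 9 (mod 19)
  r_1 = 85 (mod 361)
  r_2 = 3695 (mod 6859)
Final: r = 3695 satisfies f(r) ≡ 0 mod 19^3.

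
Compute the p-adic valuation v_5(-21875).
v_5(-21875) = 5

v_5(n) is the largest exponent k such that 5^k divides n. Factor out: -21875 = -5^5 · 7. (Sign doesn't affect v_p.) So v_5(-21875) = 5.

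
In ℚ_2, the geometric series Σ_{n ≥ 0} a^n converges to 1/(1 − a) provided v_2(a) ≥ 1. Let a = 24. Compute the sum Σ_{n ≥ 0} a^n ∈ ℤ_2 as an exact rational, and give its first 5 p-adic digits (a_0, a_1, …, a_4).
Σ a^n = 1/(1 − a) = -1/23;  first 5 digits = (1, 0, 0, 1, 1)

v_2(a) = 3 ≥ 1, so the series converges in ℤ_2 to 1/(1 − a) = 1/(1 − 24) = -1/23. Expand this rational in ℤ_2: compute digits iteratively via d_i = x_i mod 2, x_{i+1} = (x_i − d_i)/2. The first 5 digits are (1, 0, 0, 1, 1).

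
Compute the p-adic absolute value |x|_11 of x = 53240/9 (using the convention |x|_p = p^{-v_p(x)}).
|53240/9|_11 = 1/1331

Step 1 — compute v_11(x) by factoring powers of 11 out of the numerator and denominator: v_11(53240/9) = 3. Step 2 — apply |x|_p = p^{-v_p(x)} = 11^{-3} = 1/1331.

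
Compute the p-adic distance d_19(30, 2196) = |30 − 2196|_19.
d_19(30, 2196) = 1/361

Step 1 — x − y = 30 − 2196 = -2166. Step 2 — v_19(-2166) = 2 (factor: -2166 = −(19^2 · 6); the sign does not affect v_p). Step 3 — |x − y|_19 = 19^{-2} = 1/361.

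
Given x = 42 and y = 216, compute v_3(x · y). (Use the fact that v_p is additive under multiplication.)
v_3(9072) = 4

v_p(x) = 1 (factor: 42 = 3^1 · 14); v_p(y) = 3 (factor: 216 = 3^3 · 8). Additivity: v_p(xy) = v_p(x) + v_p(y) = 1 + 3 = 4. (Direct check: xy = 9072 = 3^4 · (112).)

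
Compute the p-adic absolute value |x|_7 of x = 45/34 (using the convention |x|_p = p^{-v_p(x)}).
|45/34|_7 = 1

Step 1 — compute v_7(x) by factoring powers of 7 out of the numerator and denominator: v_7(45/34) = 0. Step 2 — apply |x|_p = p^{-v_p(x)} = 7^{0} = 1.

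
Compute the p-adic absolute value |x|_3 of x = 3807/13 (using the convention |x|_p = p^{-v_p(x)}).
|3807/13|_3 = 1/81

Step 1 — compute v_3(x) by factoring powers of 3 out of the numerator and denominator: v_3(3807/13) = 4. Step 2 — apply |x|_p = p^{-v_p(x)} = 3^{-4} = 1/81.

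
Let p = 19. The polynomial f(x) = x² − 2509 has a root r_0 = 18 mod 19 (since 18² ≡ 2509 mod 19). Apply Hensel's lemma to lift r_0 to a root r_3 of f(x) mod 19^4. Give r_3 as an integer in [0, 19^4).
r_3 = 44231 (mod 130321)

Hensel's recurrence: r_{i+1} = r_i − f(r_i)·(f′(r_i))^{-1} mod 19^{i+2}, with f′(x) = 2x. Iterate:
  r_0 = 18 (mod 19)
  r_1 = 189 (mod 361)
  r_2 = 3077 (mod 6859)
  r_3 = 44231 (mod 130321)
Final: r_3 = 44231, and one checks f(r_3) ≡ 0 mod 19^4.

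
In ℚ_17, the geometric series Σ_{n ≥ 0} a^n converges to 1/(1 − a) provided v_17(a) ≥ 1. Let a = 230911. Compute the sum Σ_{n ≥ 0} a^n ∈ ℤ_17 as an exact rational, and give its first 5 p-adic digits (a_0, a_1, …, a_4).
Σ a^n = 1/(1 − a) = -1/230910;  first 5 digits = (1, 0, 0, 13, 2)

v_17(a) = 3 ≥ 1, so the series converges in ℤ_17 to 1/(1 − a) = 1/(1 − 230911) = -1/230910. Expand this rational in ℤ_17: compute digits iteratively via d_i = x_i mod 17, x_{i+1} = (x_i − d_i)/17. The first 5 digits are (1, 0, 0, 13, 2).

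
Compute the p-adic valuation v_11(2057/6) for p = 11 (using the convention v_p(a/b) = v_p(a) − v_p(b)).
v_11(2057/6) = 2

Factor powers of 11 from the numerator and denominator of the reduced fraction: 2057 = 11^2 · 17 and 6 = 11^0 · 6. Apply v_p(a/b) = v_p(a) − v_p(b): v_11(2057/6) = 2 − 0 = 2.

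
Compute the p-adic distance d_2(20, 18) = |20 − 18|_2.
d_2(20, 18) = 1/2

Step 1 — x − y = 20 − 18 = 2. Step 2 — v_2(2) = 1 (factor: 2 = (2^1 · 1); the sign does not affect v_p). Step 3 — |x − y|_2 = 2^{-1} = 1/2.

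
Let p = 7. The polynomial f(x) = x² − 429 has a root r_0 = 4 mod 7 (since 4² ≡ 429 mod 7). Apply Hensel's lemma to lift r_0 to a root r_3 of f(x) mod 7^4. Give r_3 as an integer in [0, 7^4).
r_3 = 2230 (mod 2401)

Hensel's recurrence: r_{i+1} = r_i − f(r_i)·(f′(r_i))^{-1} mod 7^{i+2}, with f′(x) = 2x. Iterate:
  r_0 = 4 (mod 7)
  r_1 = 25 (mod 49)
  r_2 = 172 (mod 343)
  r_3 = 2230 (mod 2401)
Final: r_3 = 2230, and one checks f(r_3) ≡ 0 mod 7^4.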